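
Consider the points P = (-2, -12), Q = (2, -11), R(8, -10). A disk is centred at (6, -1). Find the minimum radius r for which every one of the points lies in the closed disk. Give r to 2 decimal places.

13.60

The required radius is the distance from (6, -1) to the farthest point.
Squared distances: 185, 116, 85.
Maximum is 185, attained at P.
r = √185 ≈ 13.60.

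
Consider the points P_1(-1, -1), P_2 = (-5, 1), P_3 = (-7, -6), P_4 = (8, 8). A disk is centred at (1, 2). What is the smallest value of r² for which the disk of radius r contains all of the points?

The required radius is the distance from (1, 2) to the farthest point.
Squared distances: 13, 37, 128, 85.
Maximum is 128, attained at P_3.

128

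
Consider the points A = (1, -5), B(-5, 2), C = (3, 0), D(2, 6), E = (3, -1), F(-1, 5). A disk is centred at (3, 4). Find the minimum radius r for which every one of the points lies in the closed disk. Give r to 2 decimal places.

The required radius is the distance from (3, 4) to the farthest point.
Squared distances: 85, 68, 16, 5, 25, 17.
Maximum is 85, attained at A.
r = √85 ≈ 9.22.

9.22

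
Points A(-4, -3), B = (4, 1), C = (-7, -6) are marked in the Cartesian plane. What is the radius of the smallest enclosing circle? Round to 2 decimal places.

Side lengths²: AB² = 80, AC² = 18, BC² = 170.
Since BC² = 170 ≥ 80 + 18 = 98, the angle opposite BC is not acute, so the smallest enclosing circle has BC as diameter.
Centre = midpoint of BC = (-1.5, -2.5), r² = 170/4 = 42.5.
r = √(42.5) ≈ 6.52.

6.52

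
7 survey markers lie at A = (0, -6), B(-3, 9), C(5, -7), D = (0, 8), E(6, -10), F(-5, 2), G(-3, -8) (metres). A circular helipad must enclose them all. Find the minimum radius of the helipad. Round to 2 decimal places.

The farthest pair is B–E with squared distance 442. The circle on this segment as diameter has centre (1.5, -0.5) and r² = 442/4 = 110.5.
Check A: distance² to centre = 32.5 ≤ 110.5, so it lies inside.
All remaining points lie in this disk, and no smaller disk contains both endpoints, so this is the minimum enclosing circle.
r = √(110.5) ≈ 10.51.

10.51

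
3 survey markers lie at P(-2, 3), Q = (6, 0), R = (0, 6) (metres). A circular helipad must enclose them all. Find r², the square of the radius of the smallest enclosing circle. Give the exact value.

Side lengths²: PQ² = 73, PR² = 13, QR² = 72.
Since PQ² = 73 < 72 + 13 = 85, the triangle is acute, so the smallest enclosing circle is the circumcircle.
Circumcentre = (2.3, 2.3), r² = 18.98.

18.98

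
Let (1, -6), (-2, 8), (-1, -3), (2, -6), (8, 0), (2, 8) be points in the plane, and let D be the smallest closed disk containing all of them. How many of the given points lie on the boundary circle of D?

3

By Welzl's lemma the MEC is supported by two points (diametrically opposite) or three points (on a circumcircle).
The minimum enclosing circle is determined by three boundary points: (-2, 8), (2, -6), (8, 0).
Their circumcentre is (7/9, 11/9) with r² = 4346/81.
The farthest remaining point (1, -6) is at distance² 4229/81 ≤ 4346/81.
The points at distance exactly r from the centre are (-2, 8), (2, -6), (8, 0) — 3 points.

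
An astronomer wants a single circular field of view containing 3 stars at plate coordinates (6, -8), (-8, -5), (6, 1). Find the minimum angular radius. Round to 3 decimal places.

7.789

Call the three points A, B, C in the order given.
Side lengths²: AB² = 205, AC² = 81, BC² = 232.
Since BC² = 232 < 205 + 81 = 286, the triangle is acute, so the smallest enclosing circle is the circumcircle.
Circumcentre = (-5/14, -3.5), r² = 5945/98.
r = √(5945/98) ≈ 7.789.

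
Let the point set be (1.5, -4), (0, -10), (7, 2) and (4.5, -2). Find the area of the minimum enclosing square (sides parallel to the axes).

144

The bounding box has width 7 and height 12.
An axis-aligned square enclosing the set must have side ≥ max(width, height).
So the minimum side is max(7, 12) = 12.
Area = 12² = 144.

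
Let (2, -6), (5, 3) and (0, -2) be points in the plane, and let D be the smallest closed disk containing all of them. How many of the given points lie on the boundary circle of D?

2

Call the three points A, B, C in the order given.
Side lengths²: AB² = 90, AC² = 20, BC² = 50.
Since AB² = 90 ≥ 50 + 20 = 70, the angle opposite AB is not acute, so the smallest enclosing circle has AB as diameter.
Centre = midpoint of AB = (3.5, -1.5), r² = 90/4 = 22.5.
The points at distance exactly r from the centre are (2, -6), (5, 3) — 2 points.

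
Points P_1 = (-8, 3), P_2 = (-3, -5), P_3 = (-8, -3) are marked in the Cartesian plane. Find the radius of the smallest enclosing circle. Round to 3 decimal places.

4.717

Side lengths²: P_1P_2² = 89, P_1P_3² = 36, P_2P_3² = 29.
Since P_1P_2² = 89 ≥ 36 + 29 = 65, the angle opposite P_1P_2 is not acute, so the smallest enclosing circle has P_1P_2 as diameter.
Centre = midpoint of P_1P_2 = (-5.5, -1), r² = 89/4 = 22.25.
r = √(22.25) ≈ 4.717.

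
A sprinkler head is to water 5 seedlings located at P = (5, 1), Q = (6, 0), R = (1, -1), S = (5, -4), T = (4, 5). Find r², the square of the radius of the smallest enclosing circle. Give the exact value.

20.5

A smallest enclosing disk is always determined by at most three of the input points on its boundary.
The farthest pair is S–T with squared distance 82. The circle on this segment as diameter has centre (4.5, 0.5) and r² = 82/4 = 20.5.
Check P: distance² to centre = 0.5 ≤ 20.5, so it lies inside.
All remaining points lie in this disk, and no smaller disk contains both endpoints, so this is the minimum enclosing circle.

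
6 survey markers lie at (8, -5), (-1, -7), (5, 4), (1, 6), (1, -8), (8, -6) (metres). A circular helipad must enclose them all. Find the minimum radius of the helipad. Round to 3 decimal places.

7.224

By Welzl's lemma the MEC is supported by two points (diametrically opposite) or three points (on a circumcircle).
The minimum enclosing circle is determined by three boundary points: (1, 6), (1, -8), (8, -6).
Their circumcentre is (39/14, -1) with r² = 10229/196.
The farthest remaining point (-1, -7) is at distance² 9865/196 ≤ 10229/196.
r = √(10229/196) ≈ 7.224.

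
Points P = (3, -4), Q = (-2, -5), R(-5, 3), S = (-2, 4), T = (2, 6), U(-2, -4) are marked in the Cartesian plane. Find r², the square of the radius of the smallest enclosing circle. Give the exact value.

34.25

By Welzl's lemma the MEC is supported by two points (diametrically opposite) or three points (on a circumcircle).
The farthest pair is Q–T with squared distance 137. The circle on this segment as diameter has centre (0, 0.5) and r² = 137/4 = 34.25.
Check P: distance² to centre = 29.25 ≤ 34.25, so it lies inside.
All remaining points lie in this disk, and no smaller disk contains both endpoints, so this is the minimum enclosing circle.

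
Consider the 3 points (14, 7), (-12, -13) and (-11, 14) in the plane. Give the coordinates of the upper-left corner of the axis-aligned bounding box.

x-range [-12, 14], y-range [-13, 14].
The upper-left corner is (-12, 14).

(-12, 14)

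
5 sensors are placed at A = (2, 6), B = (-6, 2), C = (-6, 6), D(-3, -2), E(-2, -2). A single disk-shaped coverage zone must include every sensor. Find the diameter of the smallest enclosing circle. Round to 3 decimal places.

The minimum enclosing circle is determined by three boundary points: A, C, D.
Their circumcentre is (-2, 2.9375) with r² = 25.37890625.
The farthest remaining point E is at distance² 24.37890625 ≤ 25.37890625.
Diameter = 2r = 2√(25.37890625) ≈ 10.075.

10.075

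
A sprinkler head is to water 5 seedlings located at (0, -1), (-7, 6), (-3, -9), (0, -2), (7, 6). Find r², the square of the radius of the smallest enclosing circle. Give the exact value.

3133/36

The minimum enclosing circle is determined by three boundary points: (-7, 6), (-3, -9), (7, 6).
Their circumcentre is (0, -1/6) with r² = 3133/36.
The farthest remaining point (0, -2) is at distance² 121/36 ≤ 3133/36.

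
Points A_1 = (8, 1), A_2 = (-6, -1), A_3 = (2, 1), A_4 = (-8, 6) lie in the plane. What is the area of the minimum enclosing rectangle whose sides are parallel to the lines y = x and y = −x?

168

In coordinates u = x + y, v = x − y the rectangle is axis-aligned; the map (x,y)→(u,v) scales areas by 2.
u-values: 9, -7, 3, -2; range = 9 − (-7) = 16.
v-values: 7, -5, 1, -14; range = 7 − (-14) = 21.
Area = (16 × 21) / 2 = 168.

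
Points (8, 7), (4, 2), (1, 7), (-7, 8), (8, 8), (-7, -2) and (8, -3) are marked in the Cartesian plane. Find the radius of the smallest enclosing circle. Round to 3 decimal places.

9.301

By Welzl's lemma the MEC is supported by two points (diametrically opposite) or three points (on a circumcircle).
The farthest pair is (-7, 8)–(8, -3) with squared distance 346. The circle on this segment as diameter has centre (0.5, 2.5) and r² = 346/4 = 86.5.
Check (8, 7): distance² to centre = 76.5 ≤ 86.5, so it lies inside.
All remaining points lie in this disk, and no smaller disk contains both endpoints, so this is the minimum enclosing circle.
r = √(86.5) ≈ 9.301.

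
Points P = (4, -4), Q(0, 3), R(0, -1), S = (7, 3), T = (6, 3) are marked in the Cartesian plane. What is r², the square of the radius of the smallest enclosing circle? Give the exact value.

1885/98

The minimum enclosing circle of a finite set is fixed by two of the points (as a diameter) or three (as a circumcircle).
The minimum enclosing circle is determined by three boundary points: P, Q, S.
Their circumcentre is (3.5, 5/14) with r² = 1885/98.
The farthest remaining point R is at distance² 1381/98 ≤ 1885/98.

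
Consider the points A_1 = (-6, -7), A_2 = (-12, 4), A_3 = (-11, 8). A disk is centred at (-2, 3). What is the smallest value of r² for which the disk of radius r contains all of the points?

116

The required radius is the distance from (-2, 3) to the farthest point.
Squared distances: 116, 101, 106.
Maximum is 116, attained at A_1.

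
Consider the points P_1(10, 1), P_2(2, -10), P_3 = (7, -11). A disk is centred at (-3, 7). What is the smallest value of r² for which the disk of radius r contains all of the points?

424

The required radius is the distance from (-3, 7) to the farthest point.
Squared distances: 205, 314, 424.
Maximum is 424, attained at P_3.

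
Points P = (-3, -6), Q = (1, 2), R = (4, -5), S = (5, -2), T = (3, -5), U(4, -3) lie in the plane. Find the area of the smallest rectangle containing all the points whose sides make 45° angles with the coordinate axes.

In coordinates u = x + y, v = x − y the rectangle is axis-aligned; the map (x,y)→(u,v) scales areas by 2.
u-values: -9, 3, -1, 3, -2, 1; range = 3 − (-9) = 12.
v-values: 3, -1, 9, 7, 8, 7; range = 9 − (-1) = 10.
Area = (12 × 10) / 2 = 60.

60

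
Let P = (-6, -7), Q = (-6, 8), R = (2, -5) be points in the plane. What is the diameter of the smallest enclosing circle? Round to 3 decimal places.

Side lengths²: PQ² = 225, PR² = 68, QR² = 233.
Since QR² = 233 < 225 + 68 = 293, the triangle is acute, so the smallest enclosing circle is the circumcircle.
Circumcentre = (-3.625, 0.5), r² = 61.890625.
Diameter = 2r = 2√(61.890625) ≈ 15.734.

15.734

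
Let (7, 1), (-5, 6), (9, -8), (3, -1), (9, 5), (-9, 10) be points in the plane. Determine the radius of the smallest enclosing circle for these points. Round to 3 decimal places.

12.728

By Welzl's lemma the MEC is supported by two points (diametrically opposite) or three points (on a circumcircle).
The farthest pair is (9, -8)–(-9, 10) with squared distance 648. The circle on this segment as diameter has centre (0, 1) and r² = 648/4 = 162.
Check (7, 1): distance² to centre = 49 ≤ 162, so it lies inside.
All remaining points lie in this disk, and no smaller disk contains both endpoints, so this is the minimum enclosing circle.
r = √162 ≈ 12.728.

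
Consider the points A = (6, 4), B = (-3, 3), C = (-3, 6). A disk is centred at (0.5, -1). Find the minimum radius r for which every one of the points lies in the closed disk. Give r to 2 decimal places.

7.83

The required radius is the distance from (0.5, -1) to the farthest point.
Squared distances: 55.25, 28.25, 61.25.
Maximum is 61.25, attained at C.
r = √(61.25) ≈ 7.83.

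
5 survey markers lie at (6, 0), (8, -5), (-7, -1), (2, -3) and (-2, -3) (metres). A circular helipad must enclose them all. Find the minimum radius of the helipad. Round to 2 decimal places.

7.76

The minimum enclosing circle of a finite set is fixed by two of the points (as a diameter) or three (as a circumcircle).
The farthest pair is (8, -5)–(-7, -1) with squared distance 241. The circle on this segment as diameter has centre (0.5, -3) and r² = 241/4 = 60.25.
Check (6, 0): distance² to centre = 39.25 ≤ 60.25, so it lies inside.
All remaining points lie in this disk, and no smaller disk contains both endpoints, so this is the minimum enclosing circle.
r = √(60.25) ≈ 7.76.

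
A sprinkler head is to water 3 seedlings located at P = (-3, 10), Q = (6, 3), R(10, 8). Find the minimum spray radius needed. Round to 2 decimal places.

Side lengths²: PQ² = 130, PR² = 173, QR² = 41.
Since PR² = 173 ≥ 130 + 41 = 171, the angle opposite PR is not acute, so the smallest enclosing circle has PR as diameter.
Centre = midpoint of PR = (3.5, 9), r² = 173/4 = 43.25.
r = √(43.25) ≈ 6.58.

6.58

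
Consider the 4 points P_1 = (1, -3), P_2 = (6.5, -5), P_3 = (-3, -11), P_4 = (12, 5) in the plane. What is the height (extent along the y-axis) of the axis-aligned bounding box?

16

max y = 5, min y = -11, so height = 16.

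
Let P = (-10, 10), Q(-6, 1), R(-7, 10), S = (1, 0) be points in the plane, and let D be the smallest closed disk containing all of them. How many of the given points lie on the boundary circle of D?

2

A smallest enclosing disk is always determined by at most three of the input points on its boundary.
The farthest pair is P–S with squared distance 221. The circle on this segment as diameter has centre (-4.5, 5) and r² = 221/4 = 55.25.
Check Q: distance² to centre = 18.25 ≤ 55.25, so it lies inside.
All remaining points lie in this disk, and no smaller disk contains both endpoints, so this is the minimum enclosing circle.
The points at distance exactly r from the centre are P, S — 2 points.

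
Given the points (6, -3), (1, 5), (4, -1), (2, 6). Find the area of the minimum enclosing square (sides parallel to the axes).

81

The bounding box has width 5 and height 9.
An axis-aligned square enclosing the set must have side ≥ max(width, height).
So the minimum side is max(5, 9) = 9.
Area = 9² = 81.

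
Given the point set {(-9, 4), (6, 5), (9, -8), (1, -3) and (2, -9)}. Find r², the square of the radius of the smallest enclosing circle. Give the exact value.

117

The farthest pair is (-9, 4)–(9, -8) with squared distance 468. The circle on this segment as diameter has centre (0, -2) and r² = 468/4 = 117.
Check (6, 5): distance² to centre = 85 ≤ 117, so it lies inside.
All remaining points lie in this disk, and no smaller disk contains both endpoints, so this is the minimum enclosing circle.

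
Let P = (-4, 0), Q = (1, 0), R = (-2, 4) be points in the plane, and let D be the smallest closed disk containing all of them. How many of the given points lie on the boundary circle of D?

Side lengths²: PQ² = 25, PR² = 20, QR² = 25.
Since QR² = 25 < 25 + 20 = 45, the triangle is acute, so the smallest enclosing circle is the circumcircle.
Circumcentre = (-1.5, 1.25), r² = 7.8125.
The points at distance exactly r from the centre are P, Q, R — 3 points.

3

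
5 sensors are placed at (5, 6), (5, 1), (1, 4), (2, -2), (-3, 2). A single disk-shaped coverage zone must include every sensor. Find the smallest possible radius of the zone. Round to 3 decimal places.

A smallest enclosing disk is always determined by at most three of the input points on its boundary.
The minimum enclosing circle is determined by three boundary points: (5, 6), (2, -2), (-3, 2).
Their circumcentre is (43/26, 35/13) with r² = 14965/676.
The farthest remaining point (5, 1) is at distance² 9505/676 ≤ 14965/676.
r = √(14965/676) ≈ 4.705.

4.705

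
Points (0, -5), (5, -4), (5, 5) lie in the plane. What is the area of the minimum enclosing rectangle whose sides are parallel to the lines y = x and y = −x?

In coordinates u = x + y, v = x − y the rectangle is axis-aligned; the map (x,y)→(u,v) scales areas by 2.
u-values: -5, 1, 10; range = 10 − (-5) = 15.
v-values: 5, 9, 0; range = 9 − 0 = 9.
Area = (15 × 9) / 2 = 67.5.

67.5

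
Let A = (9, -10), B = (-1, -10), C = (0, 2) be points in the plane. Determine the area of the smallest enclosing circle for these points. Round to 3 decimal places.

177.942

Side lengths²: AB² = 100, AC² = 225, BC² = 145.
Since AC² = 225 < 145 + 100 = 245, the triangle is acute, so the smallest enclosing circle is the circumcircle.
Circumcentre = (4, -4.375), r² = 56.640625.
Area = π·r² = π·56.640625 ≈ 177.942.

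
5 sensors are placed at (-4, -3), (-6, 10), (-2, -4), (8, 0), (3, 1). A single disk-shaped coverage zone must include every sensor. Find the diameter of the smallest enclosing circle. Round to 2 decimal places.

17.29

The minimum enclosing circle of a finite set is fixed by two of the points (as a diameter) or three (as a circumcircle).
The minimum enclosing circle is determined by three boundary points: (-6, 10), (-2, -4), (8, 0).
Their circumcentre is (19/39, 167/39) with r² = 113738/1521.
The farthest remaining point (-4, -3) is at distance² 111281/1521 ≤ 113738/1521.
Diameter = 2r = 2√(113738/1521) ≈ 17.29.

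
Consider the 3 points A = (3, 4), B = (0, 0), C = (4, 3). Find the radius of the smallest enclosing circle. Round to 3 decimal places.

Side lengths²: AB² = 25, AC² = 2, BC² = 25.
Since BC² = 25 < 25 + 2 = 27, the triangle is acute, so the smallest enclosing circle is the circumcircle.
Circumcentre = (25/14, 25/14), r² = 625/98.
r = √(625/98) ≈ 2.525.

2.525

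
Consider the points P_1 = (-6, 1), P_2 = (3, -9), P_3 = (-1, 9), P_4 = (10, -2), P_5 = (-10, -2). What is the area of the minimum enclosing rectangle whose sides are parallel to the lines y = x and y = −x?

220

In coordinates u = x + y, v = x − y the rectangle is axis-aligned; the map (x,y)→(u,v) scales areas by 2.
u-values: -5, -6, 8, 8, -12; range = 8 − (-12) = 20.
v-values: -7, 12, -10, 12, -8; range = 12 − (-10) = 22.
Area = (20 × 22) / 2 = 220.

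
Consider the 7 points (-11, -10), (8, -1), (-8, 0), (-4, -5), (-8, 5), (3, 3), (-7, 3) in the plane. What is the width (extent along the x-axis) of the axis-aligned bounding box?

max x = 8, min x = -11, so width = 19.

19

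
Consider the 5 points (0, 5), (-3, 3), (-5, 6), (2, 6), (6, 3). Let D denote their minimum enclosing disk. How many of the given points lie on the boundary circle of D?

2

The minimum enclosing circle of a finite set is fixed by two of the points (as a diameter) or three (as a circumcircle).
The farthest pair is (-5, 6)–(6, 3) with squared distance 130. The circle on this segment as diameter has centre (0.5, 4.5) and r² = 130/4 = 32.5.
Check (0, 5): distance² to centre = 0.5 ≤ 32.5, so it lies inside.
All remaining points lie in this disk, and no smaller disk contains both endpoints, so this is the minimum enclosing circle.
The points at distance exactly r from the centre are (-5, 6), (6, 3) — 2 points.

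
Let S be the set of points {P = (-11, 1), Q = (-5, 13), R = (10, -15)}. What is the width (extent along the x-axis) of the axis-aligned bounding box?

21

max x = 10, min x = -11, so width = 21.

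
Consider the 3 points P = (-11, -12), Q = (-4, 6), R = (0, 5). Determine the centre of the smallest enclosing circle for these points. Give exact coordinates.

Side lengths²: PQ² = 373, PR² = 410, QR² = 17.
Since PR² = 410 ≥ 373 + 17 = 390, the angle opposite PR is not acute, so the smallest enclosing circle has PR as diameter.
Centre = midpoint of PR = (-5.5, -3.5), r² = 410/4 = 102.5.
Centre = (-5.5, -3.5).

(-5.5, -3.5)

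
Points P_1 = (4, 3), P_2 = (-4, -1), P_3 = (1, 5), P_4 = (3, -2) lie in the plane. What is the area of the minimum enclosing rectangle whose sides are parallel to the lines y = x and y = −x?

In coordinates u = x + y, v = x − y the rectangle is axis-aligned; the map (x,y)→(u,v) scales areas by 2.
u-values: 7, -5, 6, 1; range = 7 − (-5) = 12.
v-values: 1, -3, -4, 5; range = 5 − (-4) = 9.
Area = (12 × 9) / 2 = 54.

54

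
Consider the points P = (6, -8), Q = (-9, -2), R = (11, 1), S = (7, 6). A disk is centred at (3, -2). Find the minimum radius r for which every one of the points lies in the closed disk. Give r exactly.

12

The required radius is the distance from (3, -2) to the farthest point.
Squared distances: 45, 144, 73, 80.
Maximum is 144, attained at Q.
r = √144 = 12.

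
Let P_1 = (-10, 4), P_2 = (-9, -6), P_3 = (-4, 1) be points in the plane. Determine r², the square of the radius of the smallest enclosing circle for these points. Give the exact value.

18685/722

Side lengths²: P_1P_2² = 101, P_1P_3² = 45, P_2P_3² = 74.
Since P_1P_2² = 101 < 74 + 45 = 119, the triangle is acute, so the smallest enclosing circle is the circumcircle.
Circumcentre = (-331/38, -35/38), r² = 18685/722.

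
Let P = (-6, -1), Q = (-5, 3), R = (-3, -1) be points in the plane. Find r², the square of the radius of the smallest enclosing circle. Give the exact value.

Side lengths²: PQ² = 17, PR² = 9, QR² = 20.
Since QR² = 20 < 17 + 9 = 26, the triangle is acute, so the smallest enclosing circle is the circumcircle.
Circumcentre = (-4.5, 0.75), r² = 5.3125.

5.3125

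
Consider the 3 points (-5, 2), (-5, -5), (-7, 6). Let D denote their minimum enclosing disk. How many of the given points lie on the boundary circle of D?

Call the three points A, B, C in the order given.
Side lengths²: AB² = 49, AC² = 20, BC² = 125.
Since BC² = 125 ≥ 49 + 20 = 69, the angle opposite BC is not acute, so the smallest enclosing circle has BC as diameter.
Centre = midpoint of BC = (-6, 0.5), r² = 125/4 = 31.25.
The points at distance exactly r from the centre are (-5, -5), (-7, 6) — 2 points.

2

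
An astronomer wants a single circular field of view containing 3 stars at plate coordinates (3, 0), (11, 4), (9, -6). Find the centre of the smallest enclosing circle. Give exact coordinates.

(25/3, -2/3)

Call the three points A, B, C in the order given.
Side lengths²: AB² = 80, AC² = 72, BC² = 104.
Since BC² = 104 < 80 + 72 = 152, the triangle is acute, so the smallest enclosing circle is the circumcircle.
Circumcentre = (25/3, -2/3), r² = 260/9.
Centre = (25/3, -2/3).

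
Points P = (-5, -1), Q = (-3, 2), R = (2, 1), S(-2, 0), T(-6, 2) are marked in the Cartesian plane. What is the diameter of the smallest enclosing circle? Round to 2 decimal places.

The minimum enclosing circle of a finite set is fixed by two of the points (as a diameter) or three (as a circumcircle).
The farthest pair is R–T with squared distance 65. The circle on this segment as diameter has centre (-2, 1.5) and r² = 65/4 = 16.25.
Check P: distance² to centre = 15.25 ≤ 16.25, so it lies inside.
All remaining points lie in this disk, and no smaller disk contains both endpoints, so this is the minimum enclosing circle.
Diameter = 2r = 2√(16.25) ≈ 8.06.

8.06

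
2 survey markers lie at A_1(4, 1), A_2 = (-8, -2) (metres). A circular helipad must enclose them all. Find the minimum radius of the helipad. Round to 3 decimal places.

The smallest circle enclosing two points has them as diameter endpoints.
Centre = midpoint = (-2, -0.5); r² = |A_1A_2|²/4 = 153/4 = 38.25.
r = √(38.25) ≈ 6.185.

6.185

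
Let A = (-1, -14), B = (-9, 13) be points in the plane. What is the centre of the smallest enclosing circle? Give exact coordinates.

The smallest circle enclosing two points has them as diameter endpoints.
Centre = midpoint = (-5, -0.5); r² = |AB|²/4 = 793/4 = 198.25.
Centre = (-5, -0.5).

(-5, -0.5)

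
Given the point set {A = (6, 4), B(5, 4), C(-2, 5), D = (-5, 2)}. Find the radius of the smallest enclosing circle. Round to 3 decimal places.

The minimum enclosing circle of a finite set is fixed by two of the points (as a diameter) or three (as a circumcircle).
The farthest pair is A–D with squared distance 125. The circle on this segment as diameter has centre (0.5, 3) and r² = 125/4 = 31.25.
Check B: distance² to centre = 21.25 ≤ 31.25, so it lies inside.
All remaining points lie in this disk, and no smaller disk contains both endpoints, so this is the minimum enclosing circle.
r = √(31.25) ≈ 5.590.

5.590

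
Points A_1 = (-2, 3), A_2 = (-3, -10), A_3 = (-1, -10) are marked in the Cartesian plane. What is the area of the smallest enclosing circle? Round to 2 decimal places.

Side lengths²: A_1A_2² = 170, A_1A_3² = 170, A_2A_3² = 4.
Since A_1A_3² = 170 < 170 + 4 = 174, the triangle is acute, so the smallest enclosing circle is the circumcircle.
Circumcentre = (-2, -46/13), r² = 7225/169.
Area = π·r² = π·7225/169 ≈ 134.31.

134.31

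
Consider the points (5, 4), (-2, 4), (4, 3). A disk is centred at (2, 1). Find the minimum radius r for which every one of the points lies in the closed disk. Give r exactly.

The required radius is the distance from (2, 1) to the farthest point.
Squared distances: 18, 25, 8.
Maximum is 25, attained at (-2, 4).
r = √25 = 5.

5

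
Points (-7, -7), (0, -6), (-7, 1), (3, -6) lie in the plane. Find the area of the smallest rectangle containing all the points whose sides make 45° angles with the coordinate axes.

93.5

In coordinates u = x + y, v = x − y the rectangle is axis-aligned; the map (x,y)→(u,v) scales areas by 2.
u-values: -14, -6, -6, -3; range = -3 − (-14) = 11.
v-values: 0, 6, -8, 9; range = 9 − (-8) = 17.
Area = (11 × 17) / 2 = 93.5.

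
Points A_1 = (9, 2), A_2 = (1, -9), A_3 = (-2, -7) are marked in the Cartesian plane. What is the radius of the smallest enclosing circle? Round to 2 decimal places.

Side lengths²: A_1A_2² = 185, A_1A_3² = 202, A_2A_3² = 13.
Since A_1A_3² = 202 ≥ 185 + 13 = 198, the angle opposite A_1A_3 is not acute, so the smallest enclosing circle has A_1A_3 as diameter.
Centre = midpoint of A_1A_3 = (3.5, -2.5), r² = 202/4 = 50.5.
r = √(50.5) ≈ 7.11.

7.11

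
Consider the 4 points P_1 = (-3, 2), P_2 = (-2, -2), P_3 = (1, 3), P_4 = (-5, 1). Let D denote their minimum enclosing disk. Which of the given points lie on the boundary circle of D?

The minimum enclosing circle is determined by three boundary points: P_2, P_3, P_4.
Their circumcentre is (-1.75, 1.25) with r² = 10.625.
The farthest remaining point P_1 is at distance² 2.125 ≤ 10.625.
The points at distance exactly r from the centre are P_2, P_3, P_4 — 3 points.

P_2, P_3, P_4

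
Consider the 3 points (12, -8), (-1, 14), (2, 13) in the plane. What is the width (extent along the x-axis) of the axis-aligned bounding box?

13

max x = 12, min x = -1, so width = 13.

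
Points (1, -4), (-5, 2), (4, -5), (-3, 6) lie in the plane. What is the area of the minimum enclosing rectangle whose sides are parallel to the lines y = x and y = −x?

In coordinates u = x + y, v = x − y the rectangle is axis-aligned; the map (x,y)→(u,v) scales areas by 2.
u-values: -3, -3, -1, 3; range = 3 − (-3) = 6.
v-values: 5, -7, 9, -9; range = 9 − (-9) = 18.
Area = (6 × 18) / 2 = 54.

54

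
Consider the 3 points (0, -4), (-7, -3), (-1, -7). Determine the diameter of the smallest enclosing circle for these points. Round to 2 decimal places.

Call the three points A, B, C in the order given.
Side lengths²: AB² = 50, AC² = 10, BC² = 52.
Since BC² = 52 < 50 + 10 = 60, the triangle is acute, so the smallest enclosing circle is the circumcircle.
Circumcentre = (-40/11, -49/11), r² = 1625/121.
Diameter = 2r = 2√(1625/121) ≈ 7.33.

7.33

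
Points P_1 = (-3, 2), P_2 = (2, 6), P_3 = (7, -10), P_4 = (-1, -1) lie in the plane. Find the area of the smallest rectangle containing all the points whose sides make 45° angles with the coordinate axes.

121

In coordinates u = x + y, v = x − y the rectangle is axis-aligned; the map (x,y)→(u,v) scales areas by 2.
u-values: -1, 8, -3, -2; range = 8 − (-3) = 11.
v-values: -5, -4, 17, 0; range = 17 − (-5) = 22.
Area = (11 × 22) / 2 = 121.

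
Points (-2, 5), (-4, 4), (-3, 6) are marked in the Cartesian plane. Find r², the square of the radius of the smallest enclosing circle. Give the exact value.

25/18

Call the three points A, B, C in the order given.
Side lengths²: AB² = 5, AC² = 2, BC² = 5.
Since BC² = 5 < 5 + 2 = 7, the triangle is acute, so the smallest enclosing circle is the circumcircle.
Circumcentre = (-19/6, 29/6), r² = 25/18.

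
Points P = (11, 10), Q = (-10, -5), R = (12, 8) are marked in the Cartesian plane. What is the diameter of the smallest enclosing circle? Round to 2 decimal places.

Side lengths²: PQ² = 666, PR² = 5, QR² = 653.
Since PQ² = 666 ≥ 653 + 5 = 658, the angle opposite PQ is not acute, so the smallest enclosing circle has PQ as diameter.
Centre = midpoint of PQ = (0.5, 2.5), r² = 666/4 = 166.5.
Diameter = 2r = 2√(166.5) ≈ 25.81.

25.81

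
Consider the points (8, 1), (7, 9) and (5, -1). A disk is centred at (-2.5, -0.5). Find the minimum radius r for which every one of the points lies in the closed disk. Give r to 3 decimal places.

The required radius is the distance from (-2.5, -0.5) to the farthest point.
Squared distances: 112.5, 180.5, 56.5.
Maximum is 180.5, attained at (7, 9).
r = √(180.5) ≈ 13.435.

13.435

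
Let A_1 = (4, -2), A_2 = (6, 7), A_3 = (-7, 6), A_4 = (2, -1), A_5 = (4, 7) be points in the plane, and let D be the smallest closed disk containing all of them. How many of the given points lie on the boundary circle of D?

3

The minimum enclosing circle of a finite set is fixed by two of the points (as a diameter) or three (as a circumcircle).
The minimum enclosing circle is determined by three boundary points: A_1, A_2, A_3.
Their circumcentre is (-13/46, 169/46) with r² = 53465/1058.
The farthest remaining point A_5 is at distance² 31109/1058 ≤ 53465/1058.
The points at distance exactly r from the centre are A_1, A_2, A_3 — 3 points.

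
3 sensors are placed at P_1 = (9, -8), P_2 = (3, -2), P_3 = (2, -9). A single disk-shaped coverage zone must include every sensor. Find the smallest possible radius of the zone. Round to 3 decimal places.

4.419

Side lengths²: P_1P_2² = 72, P_1P_3² = 50, P_2P_3² = 50.
Since P_1P_2² = 72 < 50 + 50 = 100, the triangle is acute, so the smallest enclosing circle is the circumcircle.
Circumcentre = (5.125, -5.875), r² = 19.53125.
r = √(19.53125) ≈ 4.419.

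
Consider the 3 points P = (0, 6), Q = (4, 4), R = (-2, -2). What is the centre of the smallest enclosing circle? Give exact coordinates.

Side lengths²: PQ² = 20, PR² = 68, QR² = 72.
Since QR² = 72 < 68 + 20 = 88, the triangle is acute, so the smallest enclosing circle is the circumcircle.
Circumcentre = (1/3, 5/3), r² = 170/9.
Centre = (1/3, 5/3).

(1/3, 5/3)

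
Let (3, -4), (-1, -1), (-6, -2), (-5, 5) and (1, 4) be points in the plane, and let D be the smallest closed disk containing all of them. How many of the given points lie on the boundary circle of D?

2

The farthest pair is (3, -4)–(-5, 5) with squared distance 145. The circle on this segment as diameter has centre (-1, 0.5) and r² = 145/4 = 36.25.
Check (-1, -1): distance² to centre = 2.25 ≤ 36.25, so it lies inside.
All remaining points lie in this disk, and no smaller disk contains both endpoints, so this is the minimum enclosing circle.
The points at distance exactly r from the centre are (3, -4), (-5, 5) — 2 points.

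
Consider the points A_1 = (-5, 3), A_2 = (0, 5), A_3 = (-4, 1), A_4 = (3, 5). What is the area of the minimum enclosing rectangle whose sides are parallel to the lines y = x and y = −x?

In coordinates u = x + y, v = x − y the rectangle is axis-aligned; the map (x,y)→(u,v) scales areas by 2.
u-values: -2, 5, -3, 8; range = 8 − (-3) = 11.
v-values: -8, -5, -5, -2; range = -2 − (-8) = 6.
Area = (11 × 6) / 2 = 33.

33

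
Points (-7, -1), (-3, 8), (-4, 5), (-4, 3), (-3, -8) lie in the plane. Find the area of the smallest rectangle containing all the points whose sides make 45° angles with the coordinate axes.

In coordinates u = x + y, v = x − y the rectangle is axis-aligned; the map (x,y)→(u,v) scales areas by 2.
u-values: -8, 5, 1, -1, -11; range = 5 − (-11) = 16.
v-values: -6, -11, -9, -7, 5; range = 5 − (-11) = 16.
Area = (16 × 16) / 2 = 128.

128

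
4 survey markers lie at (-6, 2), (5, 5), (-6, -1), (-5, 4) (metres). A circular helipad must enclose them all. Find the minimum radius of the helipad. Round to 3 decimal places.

By Welzl's lemma the MEC is supported by two points (diametrically opposite) or three points (on a circumcircle).
The farthest pair is (5, 5)–(-6, -1) with squared distance 157. The circle on this segment as diameter has centre (-0.5, 2) and r² = 157/4 = 39.25.
Check (-6, 2): distance² to centre = 30.25 ≤ 39.25, so it lies inside.
All remaining points lie in this disk, and no smaller disk contains both endpoints, so this is the minimum enclosing circle.
r = √(39.25) ≈ 6.265.

6.265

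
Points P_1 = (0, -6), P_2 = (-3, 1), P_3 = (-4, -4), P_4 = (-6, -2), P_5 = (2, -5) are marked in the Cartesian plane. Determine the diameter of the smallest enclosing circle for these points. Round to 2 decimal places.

8.58

By Welzl's lemma the MEC is supported by two points (diametrically opposite) or three points (on a circumcircle).
The minimum enclosing circle is determined by three boundary points: P_2, P_4, P_5.
Their circumcentre is (-41/22, -69/22) with r² = 4453/242.
The farthest remaining point P_1 is at distance² 2825/242 ≤ 4453/242.
Diameter = 2r = 2√(4453/242) ≈ 8.58.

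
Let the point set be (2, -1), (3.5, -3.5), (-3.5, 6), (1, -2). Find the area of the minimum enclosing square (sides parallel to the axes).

90.25

The bounding box has width 7 and height 9.5.
An axis-aligned square enclosing the set must have side ≥ max(width, height).
So the minimum side is max(7, 9.5) = 9.5.
Area = 9.5² = 90.25.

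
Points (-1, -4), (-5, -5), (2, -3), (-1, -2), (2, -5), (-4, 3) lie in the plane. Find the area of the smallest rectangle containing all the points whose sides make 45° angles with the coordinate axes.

In coordinates u = x + y, v = x − y the rectangle is axis-aligned; the map (x,y)→(u,v) scales areas by 2.
u-values: -5, -10, -1, -3, -3, -1; range = -1 − (-10) = 9.
v-values: 3, 0, 5, 1, 7, -7; range = 7 − (-7) = 14.
Area = (9 × 14) / 2 = 63.

63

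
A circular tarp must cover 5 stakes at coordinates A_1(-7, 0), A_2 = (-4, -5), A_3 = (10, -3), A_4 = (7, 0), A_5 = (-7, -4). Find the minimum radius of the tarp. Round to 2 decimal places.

A smallest enclosing disk is always determined by at most three of the input points on its boundary.
The minimum enclosing circle is determined by three boundary points: A_1, A_3, A_5.
Their circumcentre is (24/17, -2) with r² = 21605/289.
The farthest remaining point A_2 is at distance² 11065/289 ≤ 21605/289.
r = √(21605/289) ≈ 8.65.

8.65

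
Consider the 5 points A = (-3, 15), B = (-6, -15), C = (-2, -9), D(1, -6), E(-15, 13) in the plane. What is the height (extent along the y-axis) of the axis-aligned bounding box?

30

max y = 15, min y = -15, so height = 30.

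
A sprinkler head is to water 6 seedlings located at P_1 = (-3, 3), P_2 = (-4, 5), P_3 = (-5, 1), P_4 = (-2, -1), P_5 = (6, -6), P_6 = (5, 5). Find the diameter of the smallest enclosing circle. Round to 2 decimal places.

A smallest enclosing disk is always determined by at most three of the input points on its boundary.
The farthest pair is P_2–P_5 with squared distance 221. The circle on this segment as diameter has centre (1, -0.5) and r² = 221/4 = 55.25.
Check P_1: distance² to centre = 28.25 ≤ 55.25, so it lies inside.
All remaining points lie in this disk, and no smaller disk contains both endpoints, so this is the minimum enclosing circle.
Diameter = 2r = 2√(55.25) ≈ 14.87.

14.87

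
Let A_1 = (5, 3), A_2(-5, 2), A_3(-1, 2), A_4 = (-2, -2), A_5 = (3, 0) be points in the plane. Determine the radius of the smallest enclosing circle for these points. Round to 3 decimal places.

By Welzl's lemma the MEC is supported by two points (diametrically opposite) or three points (on a circumcircle).
The farthest pair is A_1–A_2 with squared distance 101. The circle on this segment as diameter has centre (0, 2.5) and r² = 101/4 = 25.25.
Check A_3: distance² to centre = 1.25 ≤ 25.25, so it lies inside.
All remaining points lie in this disk, and no smaller disk contains both endpoints, so this is the minimum enclosing circle.
r = √(25.25) ≈ 5.025.

5.025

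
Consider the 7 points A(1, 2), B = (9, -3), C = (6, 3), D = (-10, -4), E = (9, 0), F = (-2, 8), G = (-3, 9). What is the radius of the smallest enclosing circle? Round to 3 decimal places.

The minimum enclosing circle of a finite set is fixed by two of the points (as a diameter) or three (as a circumcircle).
The minimum enclosing circle is determined by three boundary points: B, D, G.
Their circumcentre is (-0.65, -0.65) with r² = 98.645.
The farthest remaining point E is at distance² 93.545 ≤ 98.645.
r = √(98.645) ≈ 9.932.

9.932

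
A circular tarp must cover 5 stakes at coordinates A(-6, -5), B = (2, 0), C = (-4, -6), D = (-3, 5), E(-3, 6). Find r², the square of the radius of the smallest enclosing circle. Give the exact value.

36.25

The farthest pair is C–E with squared distance 145. The circle on this segment as diameter has centre (-3.5, 0) and r² = 145/4 = 36.25.
Check A: distance² to centre = 31.25 ≤ 36.25, so it lies inside.
All remaining points lie in this disk, and no smaller disk contains both endpoints, so this is the minimum enclosing circle.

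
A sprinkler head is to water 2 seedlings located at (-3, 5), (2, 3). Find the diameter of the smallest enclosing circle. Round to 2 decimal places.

The smallest circle enclosing two points has them as diameter endpoints.
Centre = midpoint = (-0.5, 4); r² = |(-3, 5)−(2, 3)|²/4 = 29/4 = 7.25.
Diameter = 2r = 2√(7.25) ≈ 5.39.

5.39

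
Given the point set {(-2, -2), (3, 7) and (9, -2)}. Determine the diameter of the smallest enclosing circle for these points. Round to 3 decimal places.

12.374

Call the three points A, B, C in the order given.
Side lengths²: AB² = 106, AC² = 121, BC² = 117.
Since AC² = 121 < 117 + 106 = 223, the triangle is acute, so the smallest enclosing circle is the circumcircle.
Circumcentre = (3.5, 5/6), r² = 689/18.
Diameter = 2r = 2√(689/18) ≈ 12.374.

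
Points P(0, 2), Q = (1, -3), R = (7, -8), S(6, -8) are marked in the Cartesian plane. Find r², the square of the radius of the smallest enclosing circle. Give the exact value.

37.25

A smallest enclosing disk is always determined by at most three of the input points on its boundary.
The farthest pair is P–R with squared distance 149. The circle on this segment as diameter has centre (3.5, -3) and r² = 149/4 = 37.25.
Check Q: distance² to centre = 6.25 ≤ 37.25, so it lies inside.
All remaining points lie in this disk, and no smaller disk contains both endpoints, so this is the minimum enclosing circle.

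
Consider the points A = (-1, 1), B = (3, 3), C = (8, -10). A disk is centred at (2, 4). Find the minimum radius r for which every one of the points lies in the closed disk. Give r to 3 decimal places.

The required radius is the distance from (2, 4) to the farthest point.
Squared distances: 18, 2, 232.
Maximum is 232, attained at C.
r = √232 ≈ 15.232.

15.232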